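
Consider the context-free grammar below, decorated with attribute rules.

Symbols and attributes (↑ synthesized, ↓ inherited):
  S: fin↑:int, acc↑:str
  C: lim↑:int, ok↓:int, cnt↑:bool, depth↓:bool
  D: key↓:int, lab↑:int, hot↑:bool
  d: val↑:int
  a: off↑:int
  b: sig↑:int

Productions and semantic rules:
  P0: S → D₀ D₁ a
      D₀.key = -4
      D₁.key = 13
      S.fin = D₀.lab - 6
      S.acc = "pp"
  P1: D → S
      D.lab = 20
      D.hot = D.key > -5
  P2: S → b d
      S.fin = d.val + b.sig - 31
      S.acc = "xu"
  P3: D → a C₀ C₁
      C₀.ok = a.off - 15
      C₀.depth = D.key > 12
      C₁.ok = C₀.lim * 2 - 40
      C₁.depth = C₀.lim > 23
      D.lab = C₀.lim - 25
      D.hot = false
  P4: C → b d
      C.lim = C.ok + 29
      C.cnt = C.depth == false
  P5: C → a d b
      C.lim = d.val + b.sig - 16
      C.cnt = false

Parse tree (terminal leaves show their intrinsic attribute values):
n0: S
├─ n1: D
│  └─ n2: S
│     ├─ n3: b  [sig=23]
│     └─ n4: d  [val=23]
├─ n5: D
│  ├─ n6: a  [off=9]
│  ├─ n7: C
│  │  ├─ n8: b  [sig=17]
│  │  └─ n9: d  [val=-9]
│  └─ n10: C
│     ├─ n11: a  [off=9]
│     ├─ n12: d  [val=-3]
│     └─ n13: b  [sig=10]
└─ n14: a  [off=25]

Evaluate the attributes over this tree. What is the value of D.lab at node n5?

-2

1. n1.key = -4  [-4]
2. n3.sig = 23  [terminal]
3. n4.val = 23  [terminal]
4. n2.fin = 15  [d.val + b.sig - 31]
5. n2.acc = "xu"  ["xu"]
6. n1.lab = 20  [20]
7. n1.hot = true  [D.key > -5]
8. n5.key = 13  [13]
9. n6.off = 9  [terminal]
10. n7.ok = -6  [a.off - 15]
11. n7.depth = true  [D.key > 12]
12. n8.sig = 17  [terminal]
13. n9.val = -9  [terminal]
14. n7.lim = 23  [C.ok + 29]
15. n7.cnt = false  [C.depth == false]
16. n10.ok = 6  [C₀.lim * 2 - 40]
17. n10.depth = false  [C₀.lim > 23]
18. n11.off = 9  [terminal]
19. n12.val = -3  [terminal]
20. n13.sig = 10  [terminal]
21. n10.lim = -9  [d.val + b.sig - 16]
22. n10.cnt = false  [false]
23. n5.lab = -2  [C₀.lim - 25]
24. n5.hot = false  [false]
25. n14.off = 25  [terminal]
26. n0.fin = 14  [D₀.lab - 6]
27. n0.acc = "pp"  ["pp"]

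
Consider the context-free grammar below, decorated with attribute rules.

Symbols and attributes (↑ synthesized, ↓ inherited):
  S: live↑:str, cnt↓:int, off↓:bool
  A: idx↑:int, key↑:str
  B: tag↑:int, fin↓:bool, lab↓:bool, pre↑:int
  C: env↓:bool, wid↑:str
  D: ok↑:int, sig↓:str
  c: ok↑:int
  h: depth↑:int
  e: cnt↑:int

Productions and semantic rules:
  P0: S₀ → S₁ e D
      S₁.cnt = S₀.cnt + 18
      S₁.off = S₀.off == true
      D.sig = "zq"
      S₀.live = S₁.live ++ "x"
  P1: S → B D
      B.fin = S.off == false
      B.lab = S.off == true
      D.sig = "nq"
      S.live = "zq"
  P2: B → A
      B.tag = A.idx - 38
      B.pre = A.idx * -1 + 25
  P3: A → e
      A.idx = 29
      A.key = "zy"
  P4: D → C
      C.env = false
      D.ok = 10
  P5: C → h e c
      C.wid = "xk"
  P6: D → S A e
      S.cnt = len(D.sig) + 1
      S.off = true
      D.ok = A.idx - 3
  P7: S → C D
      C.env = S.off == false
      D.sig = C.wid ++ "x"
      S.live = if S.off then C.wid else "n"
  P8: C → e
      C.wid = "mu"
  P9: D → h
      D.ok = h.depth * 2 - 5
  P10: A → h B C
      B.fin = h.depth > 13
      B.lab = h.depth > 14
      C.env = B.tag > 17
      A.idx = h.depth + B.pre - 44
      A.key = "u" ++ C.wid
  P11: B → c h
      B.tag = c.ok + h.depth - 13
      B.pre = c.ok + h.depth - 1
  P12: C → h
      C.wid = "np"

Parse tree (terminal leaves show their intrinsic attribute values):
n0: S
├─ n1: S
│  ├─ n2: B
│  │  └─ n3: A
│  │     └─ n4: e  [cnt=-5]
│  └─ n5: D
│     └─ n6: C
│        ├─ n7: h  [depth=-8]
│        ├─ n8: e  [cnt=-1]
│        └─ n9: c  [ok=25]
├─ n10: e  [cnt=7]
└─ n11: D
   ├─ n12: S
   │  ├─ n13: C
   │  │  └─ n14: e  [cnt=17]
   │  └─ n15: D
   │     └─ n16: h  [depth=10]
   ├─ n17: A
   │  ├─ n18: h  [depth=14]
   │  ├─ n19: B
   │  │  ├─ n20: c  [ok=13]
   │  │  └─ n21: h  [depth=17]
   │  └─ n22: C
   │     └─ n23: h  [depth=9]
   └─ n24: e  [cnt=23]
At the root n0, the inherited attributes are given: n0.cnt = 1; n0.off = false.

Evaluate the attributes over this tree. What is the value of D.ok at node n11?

-4

1. n0.cnt = 1  [given at root]
2. n0.off = false  [given at root]
3. n1.cnt = 19  [S₀.cnt + 18]
4. n1.off = false  [S₀.off == true]
5. n2.fin = true  [S.off == false]
6. n2.lab = false  [S.off == true]
7. n4.cnt = -5  [terminal]
8. n3.idx = 29  [29]
9. n3.key = "zy"  ["zy"]
10. n2.tag = -9  [A.idx - 38]
11. n2.pre = -4  [A.idx * -1 + 25]
12. n5.sig = "nq"  ["nq"]
13. n6.env = false  [false]
14. n7.depth = -8  [terminal]
15. n8.cnt = -1  [terminal]
16. n9.ok = 25  [terminal]
17. n6.wid = "xk"  ["xk"]
18. n5.ok = 10  [10]
19. n1.live = "zq"  ["zq"]
20. n10.cnt = 7  [terminal]
21. n11.sig = "zq"  ["zq"]
22. n12.cnt = 3  [len(D.sig) + 1]
23. n12.off = true  [true]
24. n13.env = false  [S.off == false]
25. n14.cnt = 17  [terminal]
26. n13.wid = "mu"  ["mu"]
27. n15.sig = "mux"  [C.wid ++ "x"]
28. n16.depth = 10  [terminal]
29. n15.ok = 15  [h.depth * 2 - 5]
30. n12.live = "mu"  [if S.off then C.wid else "n"]
31. n18.depth = 14  [terminal]
32. n19.fin = true  [h.depth > 13]
33. n19.lab = false  [h.depth > 14]
34. n20.ok = 13  [terminal]
35. n21.depth = 17  [terminal]
36. n19.tag = 17  [c.ok + h.depth - 13]
37. n19.pre = 29  [c.ok + h.depth - 1]
38. n22.env = false  [B.tag > 17]
39. n23.depth = 9  [terminal]
40. n22.wid = "np"  ["np"]
41. n17.idx = -1  [h.depth + B.pre - 44]
42. n17.key = "unp"  ["u" ++ C.wid]
43. n24.cnt = 23  [terminal]
44. n11.ok = -4  [A.idx - 3]
45. n0.live = "zqx"  [S₁.live ++ "x"]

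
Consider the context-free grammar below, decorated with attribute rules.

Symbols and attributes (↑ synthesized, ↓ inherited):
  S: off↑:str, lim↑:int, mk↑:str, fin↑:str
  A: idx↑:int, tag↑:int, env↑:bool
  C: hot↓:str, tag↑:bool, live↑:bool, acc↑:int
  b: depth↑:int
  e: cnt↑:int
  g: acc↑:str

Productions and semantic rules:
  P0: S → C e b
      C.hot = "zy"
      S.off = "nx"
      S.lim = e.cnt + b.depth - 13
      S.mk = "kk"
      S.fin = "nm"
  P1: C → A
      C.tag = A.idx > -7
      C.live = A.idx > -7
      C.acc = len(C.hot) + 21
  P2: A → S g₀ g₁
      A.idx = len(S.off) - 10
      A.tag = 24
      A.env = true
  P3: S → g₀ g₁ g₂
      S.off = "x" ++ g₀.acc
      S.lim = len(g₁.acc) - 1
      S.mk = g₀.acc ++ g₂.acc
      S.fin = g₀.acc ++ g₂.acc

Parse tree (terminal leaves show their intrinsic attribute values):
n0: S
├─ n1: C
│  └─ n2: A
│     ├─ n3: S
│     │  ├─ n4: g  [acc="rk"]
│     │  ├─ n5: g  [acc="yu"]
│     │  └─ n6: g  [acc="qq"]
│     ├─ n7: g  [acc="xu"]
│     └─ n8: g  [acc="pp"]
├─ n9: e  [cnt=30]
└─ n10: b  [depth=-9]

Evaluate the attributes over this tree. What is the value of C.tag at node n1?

1. n1.hot = "zy"  ["zy"]
2. n4.acc = "rk"  [terminal]
3. n5.acc = "yu"  [terminal]
4. n6.acc = "qq"  [terminal]
5. n3.off = "xrk"  ["x" ++ g₀.acc]
6. n3.lim = 1  [len(g₁.acc) - 1]
7. n3.mk = "rkqq"  [g₀.acc ++ g₂.acc]
8. n3.fin = "rkqq"  [g₀.acc ++ g₂.acc]
9. n7.acc = "xu"  [terminal]
10. n8.acc = "pp"  [terminal]
11. n2.idx = -7  [len(S.off) - 10]
12. n2.tag = 24  [24]
13. n2.env = true  [true]
14. n1.tag = false  [A.idx > -7]
15. n1.live = false  [A.idx > -7]
16. n1.acc = 23  [len(C.hot) + 21]
17. n9.cnt = 30  [terminal]
18. n10.depth = -9  [terminal]
19. n0.off = "nx"  ["nx"]
20. n0.lim = 8  [e.cnt + b.depth - 13]
21. n0.mk = "kk"  ["kk"]
22. n0.fin = "nm"  ["nm"]

false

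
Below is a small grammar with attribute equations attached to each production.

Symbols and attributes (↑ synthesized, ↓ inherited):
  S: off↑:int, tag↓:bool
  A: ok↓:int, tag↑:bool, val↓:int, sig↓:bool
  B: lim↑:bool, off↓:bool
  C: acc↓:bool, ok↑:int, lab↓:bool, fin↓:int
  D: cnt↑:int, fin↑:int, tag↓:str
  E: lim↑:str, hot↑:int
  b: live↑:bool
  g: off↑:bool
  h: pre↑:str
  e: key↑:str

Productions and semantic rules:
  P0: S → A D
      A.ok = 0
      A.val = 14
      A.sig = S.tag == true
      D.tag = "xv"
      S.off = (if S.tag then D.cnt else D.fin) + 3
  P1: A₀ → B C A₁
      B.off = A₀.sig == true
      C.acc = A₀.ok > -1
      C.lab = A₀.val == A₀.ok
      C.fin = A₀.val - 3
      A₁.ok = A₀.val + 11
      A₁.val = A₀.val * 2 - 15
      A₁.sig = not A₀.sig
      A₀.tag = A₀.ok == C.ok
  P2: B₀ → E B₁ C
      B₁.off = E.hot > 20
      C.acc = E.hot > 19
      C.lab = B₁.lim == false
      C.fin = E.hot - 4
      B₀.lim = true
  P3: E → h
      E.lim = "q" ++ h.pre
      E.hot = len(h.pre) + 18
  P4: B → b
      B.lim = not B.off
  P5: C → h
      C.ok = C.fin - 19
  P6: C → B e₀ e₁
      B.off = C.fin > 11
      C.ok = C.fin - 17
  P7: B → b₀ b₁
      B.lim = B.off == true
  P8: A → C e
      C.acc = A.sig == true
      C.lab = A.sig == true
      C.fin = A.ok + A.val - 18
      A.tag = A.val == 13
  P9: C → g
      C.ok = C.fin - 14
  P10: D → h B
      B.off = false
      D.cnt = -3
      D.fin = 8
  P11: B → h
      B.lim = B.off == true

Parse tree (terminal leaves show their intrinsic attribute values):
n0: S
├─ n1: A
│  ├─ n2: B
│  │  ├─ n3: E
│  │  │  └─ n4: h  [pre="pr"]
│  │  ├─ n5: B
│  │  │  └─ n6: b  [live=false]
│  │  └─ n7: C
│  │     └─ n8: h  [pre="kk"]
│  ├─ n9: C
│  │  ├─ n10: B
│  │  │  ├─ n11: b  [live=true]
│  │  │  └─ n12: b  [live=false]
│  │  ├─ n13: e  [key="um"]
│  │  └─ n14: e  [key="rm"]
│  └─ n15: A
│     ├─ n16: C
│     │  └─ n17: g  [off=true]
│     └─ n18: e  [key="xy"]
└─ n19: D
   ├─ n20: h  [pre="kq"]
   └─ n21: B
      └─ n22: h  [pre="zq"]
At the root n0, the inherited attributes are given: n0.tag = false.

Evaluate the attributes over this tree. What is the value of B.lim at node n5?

true

1. n0.tag = false  [given at root]
2. n1.ok = 0  [0]
3. n1.val = 14  [14]
4. n1.sig = false  [S.tag == true]
5. n2.off = false  [A₀.sig == true]
6. n4.pre = "pr"  [terminal]
7. n3.lim = "qpr"  ["q" ++ h.pre]
8. n3.hot = 20  [len(h.pre) + 18]
9. n5.off = false  [E.hot > 20]
10. n6.live = false  [terminal]
11. n5.lim = true  [not B.off]
12. n7.acc = true  [E.hot > 19]
13. n7.lab = false  [B₁.lim == false]
14. n7.fin = 16  [E.hot - 4]
15. n8.pre = "kk"  [terminal]
16. n7.ok = -3  [C.fin - 19]
17. n2.lim = true  [true]
18. n9.acc = true  [A₀.ok > -1]
19. n9.lab = false  [A₀.val == A₀.ok]
20. n9.fin = 11  [A₀.val - 3]
21. n10.off = false  [C.fin > 11]
22. n11.live = true  [terminal]
23. n12.live = false  [terminal]
24. n10.lim = false  [B.off == true]
25. n13.key = "um"  [terminal]
26. n14.key = "rm"  [terminal]
27. n9.ok = -6  [C.fin - 17]
28. n15.ok = 25  [A₀.val + 11]
29. n15.val = 13  [A₀.val * 2 - 15]
30. n15.sig = true  [not A₀.sig]
31. n16.acc = true  [A.sig == true]
32. n16.lab = true  [A.sig == true]
33. n16.fin = 20  [A.ok + A.val - 18]
34. n17.off = true  [terminal]
35. n16.ok = 6  [C.fin - 14]
36. n18.key = "xy"  [terminal]
37. n15.tag = true  [A.val == 13]
38. n1.tag = false  [A₀.ok == C.ok]
39. n19.tag = "xv"  ["xv"]
40. n20.pre = "kq"  [terminal]
41. n21.off = false  [false]
42. n22.pre = "zq"  [terminal]
43. n21.lim = false  [B.off == true]
44. n19.cnt = -3  [-3]
45. n19.fin = 8  [8]
46. n0.off = 11  [(if S.tag then D.cnt else D.fin) + 3]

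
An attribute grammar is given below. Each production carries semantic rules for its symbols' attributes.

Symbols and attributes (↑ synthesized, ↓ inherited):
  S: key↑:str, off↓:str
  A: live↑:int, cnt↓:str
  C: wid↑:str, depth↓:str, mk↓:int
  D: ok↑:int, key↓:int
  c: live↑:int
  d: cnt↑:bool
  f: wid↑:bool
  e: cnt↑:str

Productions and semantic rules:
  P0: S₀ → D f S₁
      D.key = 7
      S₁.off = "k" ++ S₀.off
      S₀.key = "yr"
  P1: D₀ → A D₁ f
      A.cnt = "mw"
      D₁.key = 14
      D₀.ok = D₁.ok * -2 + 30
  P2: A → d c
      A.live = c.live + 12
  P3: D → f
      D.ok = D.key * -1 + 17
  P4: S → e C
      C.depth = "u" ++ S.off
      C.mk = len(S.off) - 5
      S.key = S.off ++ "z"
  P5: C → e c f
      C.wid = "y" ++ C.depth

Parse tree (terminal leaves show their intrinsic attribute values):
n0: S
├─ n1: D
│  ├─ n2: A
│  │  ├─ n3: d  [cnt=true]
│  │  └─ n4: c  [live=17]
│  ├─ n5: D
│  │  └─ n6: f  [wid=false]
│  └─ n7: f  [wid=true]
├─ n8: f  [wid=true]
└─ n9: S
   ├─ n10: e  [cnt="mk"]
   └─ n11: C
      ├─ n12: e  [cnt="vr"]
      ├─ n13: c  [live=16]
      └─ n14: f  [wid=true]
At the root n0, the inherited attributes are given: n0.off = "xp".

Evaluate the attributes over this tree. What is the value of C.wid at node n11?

1. n0.off = "xp"  [given at root]
2. n1.key = 7  [7]
3. n2.cnt = "mw"  ["mw"]
4. n3.cnt = true  [terminal]
5. n4.live = 17  [terminal]
6. n2.live = 29  [c.live + 12]
7. n5.key = 14  [14]
8. n6.wid = false  [terminal]
9. n5.ok = 3  [D.key * -1 + 17]
10. n7.wid = true  [terminal]
11. n1.ok = 24  [D₁.ok * -2 + 30]
12. n8.wid = true  [terminal]
13. n9.off = "kxp"  ["k" ++ S₀.off]
14. n10.cnt = "mk"  [terminal]
15. n11.depth = "ukxp"  ["u" ++ S.off]
16. n11.mk = -2  [len(S.off) - 5]
17. n12.cnt = "vr"  [terminal]
18. n13.live = 16  [terminal]
19. n14.wid = true  [terminal]
20. n11.wid = "yukxp"  ["y" ++ C.depth]
21. n9.key = "kxpz"  [S.off ++ "z"]
22. n0.key = "yr"  ["yr"]

"yukxp"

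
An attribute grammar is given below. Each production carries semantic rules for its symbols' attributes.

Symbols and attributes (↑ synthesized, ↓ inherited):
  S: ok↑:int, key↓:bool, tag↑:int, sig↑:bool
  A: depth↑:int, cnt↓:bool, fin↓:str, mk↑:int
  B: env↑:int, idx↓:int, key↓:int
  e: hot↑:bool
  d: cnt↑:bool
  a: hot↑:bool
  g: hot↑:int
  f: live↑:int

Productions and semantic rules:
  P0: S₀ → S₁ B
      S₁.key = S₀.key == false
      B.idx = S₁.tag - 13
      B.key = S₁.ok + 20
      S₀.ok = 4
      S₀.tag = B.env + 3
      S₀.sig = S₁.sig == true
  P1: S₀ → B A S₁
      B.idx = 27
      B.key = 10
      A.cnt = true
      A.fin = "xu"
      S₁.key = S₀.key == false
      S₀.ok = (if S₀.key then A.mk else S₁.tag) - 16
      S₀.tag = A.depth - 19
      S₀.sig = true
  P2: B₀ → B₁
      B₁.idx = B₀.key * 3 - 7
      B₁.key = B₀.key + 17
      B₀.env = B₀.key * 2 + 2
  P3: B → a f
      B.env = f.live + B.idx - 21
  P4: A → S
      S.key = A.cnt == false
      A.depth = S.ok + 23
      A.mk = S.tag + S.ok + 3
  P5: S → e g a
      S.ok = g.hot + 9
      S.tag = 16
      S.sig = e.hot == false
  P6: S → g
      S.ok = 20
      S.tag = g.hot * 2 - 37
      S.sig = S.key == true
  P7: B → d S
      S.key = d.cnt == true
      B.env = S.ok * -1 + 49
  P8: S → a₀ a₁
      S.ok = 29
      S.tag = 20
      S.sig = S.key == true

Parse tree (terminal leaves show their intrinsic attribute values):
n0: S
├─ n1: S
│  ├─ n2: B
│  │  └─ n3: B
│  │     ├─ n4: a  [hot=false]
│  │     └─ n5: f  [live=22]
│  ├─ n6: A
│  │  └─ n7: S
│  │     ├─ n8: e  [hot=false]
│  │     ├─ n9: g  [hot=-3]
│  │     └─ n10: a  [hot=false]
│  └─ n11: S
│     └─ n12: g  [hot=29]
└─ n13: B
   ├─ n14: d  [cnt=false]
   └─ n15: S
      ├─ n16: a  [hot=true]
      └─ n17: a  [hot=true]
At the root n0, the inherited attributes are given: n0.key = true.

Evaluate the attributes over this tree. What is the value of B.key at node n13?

25

1. n0.key = true  [given at root]
2. n1.key = false  [S₀.key == false]
3. n2.idx = 27  [27]
4. n2.key = 10  [10]
5. n3.idx = 23  [B₀.key * 3 - 7]
6. n3.key = 27  [B₀.key + 17]
7. n4.hot = false  [terminal]
8. n5.live = 22  [terminal]
9. n3.env = 24  [f.live + B.idx - 21]
10. n2.env = 22  [B₀.key * 2 + 2]
11. n6.cnt = true  [true]
12. n6.fin = "xu"  ["xu"]
13. n7.key = false  [A.cnt == false]
14. n8.hot = false  [terminal]
15. n9.hot = -3  [terminal]
16. n10.hot = false  [terminal]
17. n7.ok = 6  [g.hot + 9]
18. n7.tag = 16  [16]
19. n7.sig = true  [e.hot == false]
20. n6.depth = 29  [S.ok + 23]
21. n6.mk = 25  [S.tag + S.ok + 3]
22. n11.key = true  [S₀.key == false]
23. n12.hot = 29  [terminal]
24. n11.ok = 20  [20]
25. n11.tag = 21  [g.hot * 2 - 37]
26. n11.sig = true  [S.key == true]
27. n1.ok = 5  [(if S₀.key then A.mk else S₁.tag) - 16]
28. n1.tag = 10  [A.depth - 19]
29. n1.sig = true  [true]
30. n13.idx = -3  [S₁.tag - 13]
31. n13.key = 25  [S₁.ok + 20]
32. n14.cnt = false  [terminal]
33. n15.key = false  [d.cnt == true]
34. n16.hot = true  [terminal]
35. n17.hot = true  [terminal]
36. n15.ok = 29  [29]
37. n15.tag = 20  [20]
38. n15.sig = false  [S.key == true]
39. n13.env = 20  [S.ok * -1 + 49]
40. n0.ok = 4  [4]
41. n0.tag = 23  [B.env + 3]
42. n0.sig = true  [S₁.sig == true]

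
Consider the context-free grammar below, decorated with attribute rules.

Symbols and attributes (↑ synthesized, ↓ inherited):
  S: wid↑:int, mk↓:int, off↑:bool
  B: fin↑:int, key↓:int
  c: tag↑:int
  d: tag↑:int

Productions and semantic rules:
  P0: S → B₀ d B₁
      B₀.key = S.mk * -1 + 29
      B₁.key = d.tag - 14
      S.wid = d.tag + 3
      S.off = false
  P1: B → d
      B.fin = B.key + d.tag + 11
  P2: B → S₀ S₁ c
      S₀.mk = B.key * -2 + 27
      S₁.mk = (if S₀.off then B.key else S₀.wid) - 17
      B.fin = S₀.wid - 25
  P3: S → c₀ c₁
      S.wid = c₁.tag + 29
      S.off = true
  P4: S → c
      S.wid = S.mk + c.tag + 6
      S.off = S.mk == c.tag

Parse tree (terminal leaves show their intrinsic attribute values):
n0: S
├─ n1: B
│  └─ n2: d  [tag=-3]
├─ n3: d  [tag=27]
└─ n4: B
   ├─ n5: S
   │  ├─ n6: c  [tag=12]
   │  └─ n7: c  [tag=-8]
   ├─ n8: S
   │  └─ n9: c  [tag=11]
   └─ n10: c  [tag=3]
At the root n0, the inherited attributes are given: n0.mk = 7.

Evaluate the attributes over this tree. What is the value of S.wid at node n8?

1. n0.mk = 7  [given at root]
2. n1.key = 22  [S.mk * -1 + 29]
3. n2.tag = -3  [terminal]
4. n1.fin = 30  [B.key + d.tag + 11]
5. n3.tag = 27  [terminal]
6. n4.key = 13  [d.tag - 14]
7. n5.mk = 1  [B.key * -2 + 27]
8. n6.tag = 12  [terminal]
9. n7.tag = -8  [terminal]
10. n5.wid = 21  [c₁.tag + 29]
11. n5.off = true  [true]
12. n8.mk = -4  [(if S₀.off then B.key else S₀.wid) - 17]
13. n9.tag = 11  [terminal]
14. n8.wid = 13  [S.mk + c.tag + 6]
15. n8.off = false  [S.mk == c.tag]
16. n10.tag = 3  [terminal]
17. n4.fin = -4  [S₀.wid - 25]
18. n0.wid = 30  [d.tag + 3]
19. n0.off = false  [false]

13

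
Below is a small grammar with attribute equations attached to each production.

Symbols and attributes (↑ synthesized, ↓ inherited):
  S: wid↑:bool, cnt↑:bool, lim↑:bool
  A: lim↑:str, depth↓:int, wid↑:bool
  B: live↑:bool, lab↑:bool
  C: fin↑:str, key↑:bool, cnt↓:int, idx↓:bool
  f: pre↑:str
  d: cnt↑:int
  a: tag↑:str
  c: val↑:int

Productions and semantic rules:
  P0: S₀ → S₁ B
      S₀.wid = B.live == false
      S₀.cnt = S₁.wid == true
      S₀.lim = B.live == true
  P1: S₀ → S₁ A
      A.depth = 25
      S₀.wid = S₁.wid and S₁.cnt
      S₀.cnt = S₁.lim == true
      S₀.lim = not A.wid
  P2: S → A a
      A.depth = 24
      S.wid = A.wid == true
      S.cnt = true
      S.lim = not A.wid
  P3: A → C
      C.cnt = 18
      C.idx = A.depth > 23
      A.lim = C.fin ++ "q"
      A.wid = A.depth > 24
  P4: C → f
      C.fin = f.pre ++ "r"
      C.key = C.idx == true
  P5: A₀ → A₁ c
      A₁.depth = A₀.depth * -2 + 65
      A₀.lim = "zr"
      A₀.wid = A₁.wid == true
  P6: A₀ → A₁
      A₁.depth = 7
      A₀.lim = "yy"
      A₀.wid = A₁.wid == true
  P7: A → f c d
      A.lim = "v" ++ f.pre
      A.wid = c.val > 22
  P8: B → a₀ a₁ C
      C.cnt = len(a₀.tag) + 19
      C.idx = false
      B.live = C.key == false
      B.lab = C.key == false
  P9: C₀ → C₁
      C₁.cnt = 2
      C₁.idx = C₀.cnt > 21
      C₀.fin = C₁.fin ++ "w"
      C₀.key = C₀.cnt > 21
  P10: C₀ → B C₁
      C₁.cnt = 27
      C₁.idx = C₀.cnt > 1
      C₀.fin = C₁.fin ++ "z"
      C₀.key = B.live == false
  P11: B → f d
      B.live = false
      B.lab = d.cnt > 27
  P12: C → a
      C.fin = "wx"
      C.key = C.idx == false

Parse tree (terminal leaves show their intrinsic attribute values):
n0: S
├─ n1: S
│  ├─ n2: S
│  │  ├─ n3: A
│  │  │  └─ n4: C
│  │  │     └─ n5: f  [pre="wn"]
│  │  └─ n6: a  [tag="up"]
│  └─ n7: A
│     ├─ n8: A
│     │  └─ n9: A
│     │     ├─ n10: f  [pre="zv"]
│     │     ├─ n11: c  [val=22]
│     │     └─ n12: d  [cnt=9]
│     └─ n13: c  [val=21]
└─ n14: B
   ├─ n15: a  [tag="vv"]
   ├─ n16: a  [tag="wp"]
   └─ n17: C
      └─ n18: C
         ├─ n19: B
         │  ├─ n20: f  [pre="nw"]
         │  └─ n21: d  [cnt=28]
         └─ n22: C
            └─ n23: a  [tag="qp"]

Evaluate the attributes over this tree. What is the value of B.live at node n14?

true

1. n3.depth = 24  [24]
2. n4.cnt = 18  [18]
3. n4.idx = true  [A.depth > 23]
4. n5.pre = "wn"  [terminal]
5. n4.fin = "wnr"  [f.pre ++ "r"]
6. n4.key = true  [C.idx == true]
7. n3.lim = "wnrq"  [C.fin ++ "q"]
8. n3.wid = false  [A.depth > 24]
9. n6.tag = "up"  [terminal]
10. n2.wid = false  [A.wid == true]
11. n2.cnt = true  [true]
12. n2.lim = true  [not A.wid]
13. n7.depth = 25  [25]
14. n8.depth = 15  [A₀.depth * -2 + 65]
15. n9.depth = 7  [7]
16. n10.pre = "zv"  [terminal]
17. n11.val = 22  [terminal]
18. n12.cnt = 9  [terminal]
19. n9.lim = "vzv"  ["v" ++ f.pre]
20. n9.wid = false  [c.val > 22]
21. n8.lim = "yy"  ["yy"]
22. n8.wid = false  [A₁.wid == true]
23. n13.val = 21  [terminal]
24. n7.lim = "zr"  ["zr"]
25. n7.wid = false  [A₁.wid == true]
26. n1.wid = false  [S₁.wid and S₁.cnt]
27. n1.cnt = true  [S₁.lim == true]
28. n1.lim = true  [not A.wid]
29. n15.tag = "vv"  [terminal]
30. n16.tag = "wp"  [terminal]
31. n17.cnt = 21  [len(a₀.tag) + 19]
32. n17.idx = false  [false]
33. n18.cnt = 2  [2]
34. n18.idx = false  [C₀.cnt > 21]
35. n20.pre = "nw"  [terminal]
36. n21.cnt = 28  [terminal]
37. n19.live = false  [false]
38. n19.lab = true  [d.cnt > 27]
39. n22.cnt = 27  [27]
40. n22.idx = true  [C₀.cnt > 1]
41. n23.tag = "qp"  [terminal]
42. n22.fin = "wx"  ["wx"]
43. n22.key = false  [C.idx == false]
44. n18.fin = "wxz"  [C₁.fin ++ "z"]
45. n18.key = true  [B.live == false]
46. n17.fin = "wxzw"  [C₁.fin ++ "w"]
47. n17.key = false  [C₀.cnt > 21]
48. n14.live = true  [C.key == false]
49. n14.lab = true  [C.key == false]
50. n0.wid = false  [B.live == false]
51. n0.cnt = false  [S₁.wid == true]
52. n0.lim = true  [B.live == true]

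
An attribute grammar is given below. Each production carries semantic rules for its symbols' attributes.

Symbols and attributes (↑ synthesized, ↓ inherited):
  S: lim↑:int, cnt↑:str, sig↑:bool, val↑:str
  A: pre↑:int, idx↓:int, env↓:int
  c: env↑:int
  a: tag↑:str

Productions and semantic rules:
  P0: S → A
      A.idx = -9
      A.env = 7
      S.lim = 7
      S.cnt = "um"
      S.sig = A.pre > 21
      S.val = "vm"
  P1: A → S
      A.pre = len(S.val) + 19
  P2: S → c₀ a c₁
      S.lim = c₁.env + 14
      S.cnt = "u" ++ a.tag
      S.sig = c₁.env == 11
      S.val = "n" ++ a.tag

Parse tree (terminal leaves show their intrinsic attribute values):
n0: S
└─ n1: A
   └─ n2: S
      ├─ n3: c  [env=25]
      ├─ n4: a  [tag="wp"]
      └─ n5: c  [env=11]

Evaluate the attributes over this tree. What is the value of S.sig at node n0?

true

1. n1.idx = -9  [-9]
2. n1.env = 7  [7]
3. n3.env = 25  [terminal]
4. n4.tag = "wp"  [terminal]
5. n5.env = 11  [terminal]
6. n2.lim = 25  [c₁.env + 14]
7. n2.cnt = "uwp"  ["u" ++ a.tag]
8. n2.sig = true  [c₁.env == 11]
9. n2.val = "nwp"  ["n" ++ a.tag]
10. n1.pre = 22  [len(S.val) + 19]
11. n0.lim = 7  [7]
12. n0.cnt = "um"  ["um"]
13. n0.sig = true  [A.pre > 21]
14. n0.val = "vm"  ["vm"]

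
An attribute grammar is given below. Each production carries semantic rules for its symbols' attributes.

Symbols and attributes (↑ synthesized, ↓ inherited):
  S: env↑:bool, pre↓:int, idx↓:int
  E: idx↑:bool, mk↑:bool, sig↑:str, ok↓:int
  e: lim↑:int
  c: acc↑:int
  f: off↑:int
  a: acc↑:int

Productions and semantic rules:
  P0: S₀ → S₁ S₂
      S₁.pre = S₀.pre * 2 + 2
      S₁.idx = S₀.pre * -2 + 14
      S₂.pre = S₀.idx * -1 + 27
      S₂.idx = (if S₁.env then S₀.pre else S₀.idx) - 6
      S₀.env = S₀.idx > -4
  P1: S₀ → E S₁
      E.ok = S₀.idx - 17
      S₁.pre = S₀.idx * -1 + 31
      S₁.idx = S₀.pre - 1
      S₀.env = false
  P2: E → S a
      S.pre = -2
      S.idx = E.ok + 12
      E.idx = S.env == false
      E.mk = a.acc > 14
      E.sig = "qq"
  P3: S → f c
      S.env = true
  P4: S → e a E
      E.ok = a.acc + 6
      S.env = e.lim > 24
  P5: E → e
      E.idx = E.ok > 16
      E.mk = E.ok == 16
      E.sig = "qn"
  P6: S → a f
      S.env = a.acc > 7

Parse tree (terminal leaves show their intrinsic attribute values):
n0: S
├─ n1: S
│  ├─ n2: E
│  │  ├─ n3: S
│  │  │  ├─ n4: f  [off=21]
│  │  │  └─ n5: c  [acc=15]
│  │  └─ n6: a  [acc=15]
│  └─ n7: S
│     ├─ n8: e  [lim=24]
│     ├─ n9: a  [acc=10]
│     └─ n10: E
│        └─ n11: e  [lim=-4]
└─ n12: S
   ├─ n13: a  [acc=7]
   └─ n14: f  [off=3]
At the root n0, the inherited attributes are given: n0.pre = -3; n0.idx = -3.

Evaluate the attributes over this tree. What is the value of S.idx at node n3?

1. n0.pre = -3  [given at root]
2. n0.idx = -3  [given at root]
3. n1.pre = -4  [S₀.pre * 2 + 2]
4. n1.idx = 20  [S₀.pre * -2 + 14]
5. n2.ok = 3  [S₀.idx - 17]
6. n3.pre = -2  [-2]
7. n3.idx = 15  [E.ok + 12]
8. n4.off = 21  [terminal]
9. n5.acc = 15  [terminal]
10. n3.env = true  [true]
11. n6.acc = 15  [terminal]
12. n2.idx = false  [S.env == false]
13. n2.mk = true  [a.acc > 14]
14. n2.sig = "qq"  ["qq"]
15. n7.pre = 11  [S₀.idx * -1 + 31]
16. n7.idx = -5  [S₀.pre - 1]
17. n8.lim = 24  [terminal]
18. n9.acc = 10  [terminal]
19. n10.ok = 16  [a.acc + 6]
20. n11.lim = -4  [terminal]
21. n10.idx = false  [E.ok > 16]
22. n10.mk = true  [E.ok == 16]
23. n10.sig = "qn"  ["qn"]
24. n7.env = false  [e.lim > 24]
25. n1.env = false  [false]
26. n12.pre = 30  [S₀.idx * -1 + 27]
27. n12.idx = -9  [(if S₁.env then S₀.pre else S₀.idx) - 6]
28. n13.acc = 7  [terminal]
29. n14.off = 3  [terminal]
30. n12.env = false  [a.acc > 7]
31. n0.env = true  [S₀.idx > -4]

15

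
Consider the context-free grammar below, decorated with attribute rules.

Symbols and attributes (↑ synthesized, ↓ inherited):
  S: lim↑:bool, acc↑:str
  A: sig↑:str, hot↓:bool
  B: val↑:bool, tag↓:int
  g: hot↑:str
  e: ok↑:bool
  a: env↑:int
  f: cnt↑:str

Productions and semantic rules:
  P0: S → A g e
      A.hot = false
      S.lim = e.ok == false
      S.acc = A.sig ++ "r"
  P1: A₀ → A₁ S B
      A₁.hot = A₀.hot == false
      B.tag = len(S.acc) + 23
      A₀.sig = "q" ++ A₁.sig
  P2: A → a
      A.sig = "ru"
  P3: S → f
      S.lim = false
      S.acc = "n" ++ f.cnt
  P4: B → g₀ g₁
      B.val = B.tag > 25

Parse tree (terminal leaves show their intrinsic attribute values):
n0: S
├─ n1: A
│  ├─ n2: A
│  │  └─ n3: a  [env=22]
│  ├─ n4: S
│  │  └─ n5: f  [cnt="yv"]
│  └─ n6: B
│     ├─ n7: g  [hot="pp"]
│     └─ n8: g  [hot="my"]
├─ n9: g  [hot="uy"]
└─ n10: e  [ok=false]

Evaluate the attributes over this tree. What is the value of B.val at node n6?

1. n1.hot = false  [false]
2. n2.hot = true  [A₀.hot == false]
3. n3.env = 22  [terminal]
4. n2.sig = "ru"  ["ru"]
5. n5.cnt = "yv"  [terminal]
6. n4.lim = false  [false]
7. n4.acc = "nyv"  ["n" ++ f.cnt]
8. n6.tag = 26  [len(S.acc) + 23]
9. n7.hot = "pp"  [terminal]
10. n8.hot = "my"  [terminal]
11. n6.val = true  [B.tag > 25]
12. n1.sig = "qru"  ["q" ++ A₁.sig]
13. n9.hot = "uy"  [terminal]
14. n10.ok = false  [terminal]
15. n0.lim = true  [e.ok == false]
16. n0.acc = "qrur"  [A.sig ++ "r"]

true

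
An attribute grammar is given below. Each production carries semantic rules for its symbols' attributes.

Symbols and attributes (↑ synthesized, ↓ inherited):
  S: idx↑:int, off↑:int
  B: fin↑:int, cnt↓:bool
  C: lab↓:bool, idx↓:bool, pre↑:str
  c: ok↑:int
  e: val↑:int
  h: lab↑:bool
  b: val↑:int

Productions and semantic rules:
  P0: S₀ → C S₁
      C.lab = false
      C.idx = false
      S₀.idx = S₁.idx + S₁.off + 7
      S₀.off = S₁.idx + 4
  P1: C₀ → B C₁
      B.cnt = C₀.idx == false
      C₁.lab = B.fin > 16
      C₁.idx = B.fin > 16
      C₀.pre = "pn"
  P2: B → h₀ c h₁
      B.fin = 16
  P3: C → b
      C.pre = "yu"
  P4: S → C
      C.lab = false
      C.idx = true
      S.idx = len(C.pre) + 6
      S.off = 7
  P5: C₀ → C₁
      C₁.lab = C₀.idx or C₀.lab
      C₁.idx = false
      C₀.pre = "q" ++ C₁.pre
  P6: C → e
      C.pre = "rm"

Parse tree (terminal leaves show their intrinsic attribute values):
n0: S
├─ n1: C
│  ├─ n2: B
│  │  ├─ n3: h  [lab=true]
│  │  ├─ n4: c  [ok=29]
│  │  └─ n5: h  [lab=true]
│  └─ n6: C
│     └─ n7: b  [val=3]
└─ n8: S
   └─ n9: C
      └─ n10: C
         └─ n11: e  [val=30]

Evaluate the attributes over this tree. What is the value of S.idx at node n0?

1. n1.lab = false  [false]
2. n1.idx = false  [false]
3. n2.cnt = true  [C₀.idx == false]
4. n3.lab = true  [terminal]
5. n4.ok = 29  [terminal]
6. n5.lab = true  [terminal]
7. n2.fin = 16  [16]
8. n6.lab = false  [B.fin > 16]
9. n6.idx = false  [B.fin > 16]
10. n7.val = 3  [terminal]
11. n6.pre = "yu"  ["yu"]
12. n1.pre = "pn"  ["pn"]
13. n9.lab = false  [false]
14. n9.idx = true  [true]
15. n10.lab = true  [C₀.idx or C₀.lab]
16. n10.idx = false  [false]
17. n11.val = 30  [terminal]
18. n10.pre = "rm"  ["rm"]
19. n9.pre = "qrm"  ["q" ++ C₁.pre]
20. n8.idx = 9  [len(C.pre) + 6]
21. n8.off = 7  [7]
22. n0.idx = 23  [S₁.idx + S₁.off + 7]
23. n0.off = 13  [S₁.idx + 4]

23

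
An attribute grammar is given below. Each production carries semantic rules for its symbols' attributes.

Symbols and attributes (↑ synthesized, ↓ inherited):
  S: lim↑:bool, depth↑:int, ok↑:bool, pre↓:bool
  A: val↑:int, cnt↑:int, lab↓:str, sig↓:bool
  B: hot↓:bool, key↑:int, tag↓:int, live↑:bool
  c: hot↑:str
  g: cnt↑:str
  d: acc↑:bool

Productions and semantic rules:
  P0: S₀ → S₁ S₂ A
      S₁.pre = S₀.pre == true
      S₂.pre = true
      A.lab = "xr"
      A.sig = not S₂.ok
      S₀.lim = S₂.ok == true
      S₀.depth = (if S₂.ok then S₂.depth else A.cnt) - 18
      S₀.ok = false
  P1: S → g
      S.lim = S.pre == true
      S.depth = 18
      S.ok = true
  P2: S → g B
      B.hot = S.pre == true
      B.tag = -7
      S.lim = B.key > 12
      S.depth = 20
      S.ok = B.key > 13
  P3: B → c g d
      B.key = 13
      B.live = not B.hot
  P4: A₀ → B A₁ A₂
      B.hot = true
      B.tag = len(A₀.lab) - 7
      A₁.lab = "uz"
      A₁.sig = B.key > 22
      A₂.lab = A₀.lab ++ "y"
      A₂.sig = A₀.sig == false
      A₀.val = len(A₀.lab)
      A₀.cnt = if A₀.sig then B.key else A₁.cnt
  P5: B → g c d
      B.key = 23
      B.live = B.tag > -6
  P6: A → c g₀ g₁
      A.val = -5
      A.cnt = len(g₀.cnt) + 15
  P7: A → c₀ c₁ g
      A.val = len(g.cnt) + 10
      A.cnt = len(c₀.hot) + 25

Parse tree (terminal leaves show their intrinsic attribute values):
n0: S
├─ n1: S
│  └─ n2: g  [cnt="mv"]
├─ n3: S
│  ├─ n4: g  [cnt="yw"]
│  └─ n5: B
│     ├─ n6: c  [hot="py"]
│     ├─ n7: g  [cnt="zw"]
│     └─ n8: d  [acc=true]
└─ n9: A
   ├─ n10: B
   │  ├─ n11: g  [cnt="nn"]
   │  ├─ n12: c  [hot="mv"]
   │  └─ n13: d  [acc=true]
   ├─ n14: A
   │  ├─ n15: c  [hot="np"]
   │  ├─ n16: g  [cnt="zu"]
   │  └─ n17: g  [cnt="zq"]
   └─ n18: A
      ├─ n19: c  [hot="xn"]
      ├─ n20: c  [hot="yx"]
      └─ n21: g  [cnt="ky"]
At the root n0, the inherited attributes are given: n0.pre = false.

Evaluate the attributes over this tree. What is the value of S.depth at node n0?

5

1. n0.pre = false  [given at root]
2. n1.pre = false  [S₀.pre == true]
3. n2.cnt = "mv"  [terminal]
4. n1.lim = false  [S.pre == true]
5. n1.depth = 18  [18]
6. n1.ok = true  [true]
7. n3.pre = true  [true]
8. n4.cnt = "yw"  [terminal]
9. n5.hot = true  [S.pre == true]
10. n5.tag = -7  [-7]
11. n6.hot = "py"  [terminal]
12. n7.cnt = "zw"  [terminal]
13. n8.acc = true  [terminal]
14. n5.key = 13  [13]
15. n5.live = false  [not B.hot]
16. n3.lim = true  [B.key > 12]
17. n3.depth = 20  [20]
18. n3.ok = false  [B.key > 13]
19. n9.lab = "xr"  ["xr"]
20. n9.sig = true  [not S₂.ok]
21. n10.hot = true  [true]
22. n10.tag = -5  [len(A₀.lab) - 7]
23. n11.cnt = "nn"  [terminal]
24. n12.hot = "mv"  [terminal]
25. n13.acc = true  [terminal]
26. n10.key = 23  [23]
27. n10.live = true  [B.tag > -6]
28. n14.lab = "uz"  ["uz"]
29. n14.sig = true  [B.key > 22]
30. n15.hot = "np"  [terminal]
31. n16.cnt = "zu"  [terminal]
32. n17.cnt = "zq"  [terminal]
33. n14.val = -5  [-5]
34. n14.cnt = 17  [len(g₀.cnt) + 15]
35. n18.lab = "xry"  [A₀.lab ++ "y"]
36. n18.sig = false  [A₀.sig == false]
37. n19.hot = "xn"  [terminal]
38. n20.hot = "yx"  [terminal]
39. n21.cnt = "ky"  [terminal]
40. n18.val = 12  [len(g.cnt) + 10]
41. n18.cnt = 27  [len(c₀.hot) + 25]
42. n9.val = 2  [len(A₀.lab)]
43. n9.cnt = 23  [if A₀.sig then B.key else A₁.cnt]
44. n0.lim = false  [S₂.ok == true]
45. n0.depth = 5  [(if S₂.ok then S₂.depth else A.cnt) - 18]
46. n0.ok = false  [false]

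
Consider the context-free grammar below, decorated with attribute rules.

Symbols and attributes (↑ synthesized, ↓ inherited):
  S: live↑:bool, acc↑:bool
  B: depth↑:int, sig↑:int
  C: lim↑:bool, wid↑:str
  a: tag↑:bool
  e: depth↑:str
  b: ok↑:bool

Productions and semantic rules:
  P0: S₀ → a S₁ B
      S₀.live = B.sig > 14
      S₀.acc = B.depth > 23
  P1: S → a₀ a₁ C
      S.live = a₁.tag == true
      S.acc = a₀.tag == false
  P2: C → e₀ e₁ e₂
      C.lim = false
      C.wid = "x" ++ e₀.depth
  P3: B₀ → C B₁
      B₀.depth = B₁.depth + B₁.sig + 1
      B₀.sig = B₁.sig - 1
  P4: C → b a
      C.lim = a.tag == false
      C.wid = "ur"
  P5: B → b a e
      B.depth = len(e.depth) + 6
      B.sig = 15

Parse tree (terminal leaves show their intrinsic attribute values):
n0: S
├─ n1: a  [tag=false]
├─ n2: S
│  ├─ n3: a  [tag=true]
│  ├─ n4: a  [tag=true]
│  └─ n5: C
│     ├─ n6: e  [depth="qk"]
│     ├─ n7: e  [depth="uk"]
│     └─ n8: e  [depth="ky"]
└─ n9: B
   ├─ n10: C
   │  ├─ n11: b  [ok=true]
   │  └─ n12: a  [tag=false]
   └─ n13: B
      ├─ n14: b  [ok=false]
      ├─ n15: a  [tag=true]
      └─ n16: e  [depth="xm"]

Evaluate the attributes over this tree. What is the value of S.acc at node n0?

1. n1.tag = false  [terminal]
2. n3.tag = true  [terminal]
3. n4.tag = true  [terminal]
4. n6.depth = "qk"  [terminal]
5. n7.depth = "uk"  [terminal]
6. n8.depth = "ky"  [terminal]
7. n5.lim = false  [false]
8. n5.wid = "xqk"  ["x" ++ e₀.depth]
9. n2.live = true  [a₁.tag == true]
10. n2.acc = false  [a₀.tag == false]
11. n11.ok = true  [terminal]
12. n12.tag = false  [terminal]
13. n10.lim = true  [a.tag == false]
14. n10.wid = "ur"  ["ur"]
15. n14.ok = false  [terminal]
16. n15.tag = true  [terminal]
17. n16.depth = "xm"  [terminal]
18. n13.depth = 8  [len(e.depth) + 6]
19. n13.sig = 15  [15]
20. n9.depth = 24  [B₁.depth + B₁.sig + 1]
21. n9.sig = 14  [B₁.sig - 1]
22. n0.live = false  [B.sig > 14]
23. n0.acc = true  [B.depth > 23]

true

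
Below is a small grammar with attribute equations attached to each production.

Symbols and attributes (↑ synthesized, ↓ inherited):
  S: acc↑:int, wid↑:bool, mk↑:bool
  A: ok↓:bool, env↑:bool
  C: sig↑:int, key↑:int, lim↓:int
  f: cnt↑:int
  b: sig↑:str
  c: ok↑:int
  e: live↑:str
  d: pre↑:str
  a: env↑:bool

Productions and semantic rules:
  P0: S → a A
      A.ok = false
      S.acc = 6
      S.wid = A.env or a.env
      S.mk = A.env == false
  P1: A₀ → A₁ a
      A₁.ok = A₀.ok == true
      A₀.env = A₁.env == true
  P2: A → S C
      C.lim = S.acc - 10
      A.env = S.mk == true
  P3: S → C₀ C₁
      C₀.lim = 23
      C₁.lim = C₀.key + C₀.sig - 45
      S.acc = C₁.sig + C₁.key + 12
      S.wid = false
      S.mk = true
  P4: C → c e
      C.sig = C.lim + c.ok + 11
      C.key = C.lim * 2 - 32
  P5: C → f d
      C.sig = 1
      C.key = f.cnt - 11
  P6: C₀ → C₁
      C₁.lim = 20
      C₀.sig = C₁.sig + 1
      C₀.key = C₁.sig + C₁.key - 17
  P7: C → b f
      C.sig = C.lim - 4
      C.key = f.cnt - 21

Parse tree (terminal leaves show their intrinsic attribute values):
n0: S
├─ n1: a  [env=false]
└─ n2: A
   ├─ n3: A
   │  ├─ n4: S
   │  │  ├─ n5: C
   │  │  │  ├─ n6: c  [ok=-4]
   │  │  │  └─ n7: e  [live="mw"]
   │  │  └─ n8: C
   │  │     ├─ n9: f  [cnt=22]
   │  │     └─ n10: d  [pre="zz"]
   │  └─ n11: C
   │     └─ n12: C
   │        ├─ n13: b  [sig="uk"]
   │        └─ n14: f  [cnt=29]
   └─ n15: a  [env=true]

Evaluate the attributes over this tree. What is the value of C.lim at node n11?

1. n1.env = false  [terminal]
2. n2.ok = false  [false]
3. n3.ok = false  [A₀.ok == true]
4. n5.lim = 23  [23]
5. n6.ok = -4  [terminal]
6. n7.live = "mw"  [terminal]
7. n5.sig = 30  [C.lim + c.ok + 11]
8. n5.key = 14  [C.lim * 2 - 32]
9. n8.lim = -1  [C₀.key + C₀.sig - 45]
10. n9.cnt = 22  [terminal]
11. n10.pre = "zz"  [terminal]
12. n8.sig = 1  [1]
13. n8.key = 11  [f.cnt - 11]
14. n4.acc = 24  [C₁.sig + C₁.key + 12]
15. n4.wid = false  [false]
16. n4.mk = true  [true]
17. n11.lim = 14  [S.acc - 10]
18. n12.lim = 20  [20]
19. n13.sig = "uk"  [terminal]
20. n14.cnt = 29  [terminal]
21. n12.sig = 16  [C.lim - 4]
22. n12.key = 8  [f.cnt - 21]
23. n11.sig = 17  [C₁.sig + 1]
24. n11.key = 7  [C₁.sig + C₁.key - 17]
25. n3.env = true  [S.mk == true]
26. n15.env = true  [terminal]
27. n2.env = true  [A₁.env == true]
28. n0.acc = 6  [6]
29. n0.wid = true  [A.env or a.env]
30. n0.mk = false  [A.env == false]

14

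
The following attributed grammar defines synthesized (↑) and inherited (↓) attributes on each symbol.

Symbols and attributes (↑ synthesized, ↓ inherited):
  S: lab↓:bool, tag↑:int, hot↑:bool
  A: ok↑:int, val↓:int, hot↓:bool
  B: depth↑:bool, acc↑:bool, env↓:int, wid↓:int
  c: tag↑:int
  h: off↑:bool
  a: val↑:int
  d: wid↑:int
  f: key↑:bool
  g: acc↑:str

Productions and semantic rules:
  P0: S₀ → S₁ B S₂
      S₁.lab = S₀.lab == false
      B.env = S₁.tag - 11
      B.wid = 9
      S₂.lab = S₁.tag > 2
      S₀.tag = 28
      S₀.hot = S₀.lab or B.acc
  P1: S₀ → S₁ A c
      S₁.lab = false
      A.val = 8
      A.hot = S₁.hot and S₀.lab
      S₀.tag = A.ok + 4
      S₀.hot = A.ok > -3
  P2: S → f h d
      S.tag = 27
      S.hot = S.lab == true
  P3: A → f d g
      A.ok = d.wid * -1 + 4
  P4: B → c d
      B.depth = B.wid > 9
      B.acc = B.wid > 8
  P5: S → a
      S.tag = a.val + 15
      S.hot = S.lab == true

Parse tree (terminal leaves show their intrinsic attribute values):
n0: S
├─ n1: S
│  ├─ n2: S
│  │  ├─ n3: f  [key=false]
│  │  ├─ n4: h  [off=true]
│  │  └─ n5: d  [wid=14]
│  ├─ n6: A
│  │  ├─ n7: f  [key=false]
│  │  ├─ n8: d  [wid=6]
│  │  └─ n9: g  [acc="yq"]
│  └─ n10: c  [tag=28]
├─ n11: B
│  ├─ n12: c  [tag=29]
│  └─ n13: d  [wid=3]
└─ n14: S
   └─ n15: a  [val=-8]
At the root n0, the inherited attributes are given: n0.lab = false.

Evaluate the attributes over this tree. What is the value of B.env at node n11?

1. n0.lab = false  [given at root]
2. n1.lab = true  [S₀.lab == false]
3. n2.lab = false  [false]
4. n3.key = false  [terminal]
5. n4.off = true  [terminal]
6. n5.wid = 14  [terminal]
7. n2.tag = 27  [27]
8. n2.hot = false  [S.lab == true]
9. n6.val = 8  [8]
10. n6.hot = false  [S₁.hot and S₀.lab]
11. n7.key = false  [terminal]
12. n8.wid = 6  [terminal]
13. n9.acc = "yq"  [terminal]
14. n6.ok = -2  [d.wid * -1 + 4]
15. n10.tag = 28  [terminal]
16. n1.tag = 2  [A.ok + 4]
17. n1.hot = true  [A.ok > -3]
18. n11.env = -9  [S₁.tag - 11]
19. n11.wid = 9  [9]
20. n12.tag = 29  [terminal]
21. n13.wid = 3  [terminal]
22. n11.depth = false  [B.wid > 9]
23. n11.acc = true  [B.wid > 8]
24. n14.lab = false  [S₁.tag > 2]
25. n15.val = -8  [terminal]
26. n14.tag = 7  [a.val + 15]
27. n14.hot = false  [S.lab == true]
28. n0.tag = 28  [28]
29. n0.hot = true  [S₀.lab or B.acc]

-9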